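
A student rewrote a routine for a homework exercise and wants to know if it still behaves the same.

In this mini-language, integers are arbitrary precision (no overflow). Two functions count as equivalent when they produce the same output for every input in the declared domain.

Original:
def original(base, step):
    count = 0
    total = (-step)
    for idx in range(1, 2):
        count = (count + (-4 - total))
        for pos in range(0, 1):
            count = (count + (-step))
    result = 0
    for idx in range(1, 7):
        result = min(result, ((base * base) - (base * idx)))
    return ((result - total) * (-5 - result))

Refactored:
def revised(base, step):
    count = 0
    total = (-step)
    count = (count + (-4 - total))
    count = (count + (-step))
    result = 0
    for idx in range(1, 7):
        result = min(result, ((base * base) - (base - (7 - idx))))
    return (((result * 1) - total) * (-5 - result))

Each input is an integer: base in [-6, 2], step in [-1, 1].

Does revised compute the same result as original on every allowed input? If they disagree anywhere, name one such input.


Evaluate both at base=1, step=-1.
original: count=0, then total=1, then (idx=1), then count=-5, then (pos=0), then count=-4, then result=0, then (idx=1), then result=0, then (idx=2), then result=-1, then (idx=3), then result=-2, then (idx=4), then result=-3, then (idx=5), then result=-4, then (idx=6), then result=-5, then returns 0
revised: count=0, then total=1, then count=-5, then count=-4, then result=0, then (idx=1), then result=0, then (idx=2), then result=0, then (idx=3), then result=0, then (idx=4), then result=0, then (idx=5), then result=0, then (idx=6), then result=0, then returns 5
0 vs 5 — the two versions disagree here.
verdict: not equivalent; witness: base=1, step=-1


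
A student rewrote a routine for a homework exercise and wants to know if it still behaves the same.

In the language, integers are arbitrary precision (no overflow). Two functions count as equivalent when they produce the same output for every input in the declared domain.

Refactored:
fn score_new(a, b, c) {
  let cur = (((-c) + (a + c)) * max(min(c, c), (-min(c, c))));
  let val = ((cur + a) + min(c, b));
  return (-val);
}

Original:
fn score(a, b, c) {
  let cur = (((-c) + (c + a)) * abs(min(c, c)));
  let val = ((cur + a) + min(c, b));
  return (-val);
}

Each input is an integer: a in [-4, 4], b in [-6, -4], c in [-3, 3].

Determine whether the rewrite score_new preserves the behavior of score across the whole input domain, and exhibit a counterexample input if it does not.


Comparing the listings, the differences include: min/max/abs usage differs.
Spot check at a=3, b=-4, c=-2 — score: cur=6, then val=5, then returns -5. score_new: cur=6, then val=5, then returns -5. Both give -5.
Across all 189 domain points the two functions coincide.
verdict: equivalent


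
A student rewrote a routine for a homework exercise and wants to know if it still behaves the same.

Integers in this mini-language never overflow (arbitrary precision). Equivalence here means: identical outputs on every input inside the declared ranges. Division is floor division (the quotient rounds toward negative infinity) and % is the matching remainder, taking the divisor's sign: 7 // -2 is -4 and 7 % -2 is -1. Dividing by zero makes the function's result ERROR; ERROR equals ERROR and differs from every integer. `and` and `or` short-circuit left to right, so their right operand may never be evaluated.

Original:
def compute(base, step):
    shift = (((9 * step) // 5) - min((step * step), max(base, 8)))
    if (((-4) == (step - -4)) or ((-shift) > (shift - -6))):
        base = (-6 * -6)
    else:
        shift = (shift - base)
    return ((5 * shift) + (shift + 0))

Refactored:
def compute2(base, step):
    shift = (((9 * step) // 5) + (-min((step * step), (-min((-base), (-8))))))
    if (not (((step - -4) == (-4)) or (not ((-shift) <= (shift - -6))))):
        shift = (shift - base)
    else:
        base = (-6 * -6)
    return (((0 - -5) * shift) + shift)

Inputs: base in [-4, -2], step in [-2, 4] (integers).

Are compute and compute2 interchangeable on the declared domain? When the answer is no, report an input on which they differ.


Reading the diff, among the changes: constant usage differs; also comparison usage differs; also min/max/abs usage differs; also boolean connective usage differs.
Tracing base=-3, step=-2: compute: shift = -8; (((-4) == (step - -4)) or ((-shift) > (shift - -6))) -> true; base = 36; return -48 | compute2: shift = -8; (not (((step - -4) == (-4)) or (not ((-shift) <= (shift - -6))))) -> false; base = 36; return -48 — matching result -48.
Across all 21 domain points the two functions coincide.
verdict: equivalent


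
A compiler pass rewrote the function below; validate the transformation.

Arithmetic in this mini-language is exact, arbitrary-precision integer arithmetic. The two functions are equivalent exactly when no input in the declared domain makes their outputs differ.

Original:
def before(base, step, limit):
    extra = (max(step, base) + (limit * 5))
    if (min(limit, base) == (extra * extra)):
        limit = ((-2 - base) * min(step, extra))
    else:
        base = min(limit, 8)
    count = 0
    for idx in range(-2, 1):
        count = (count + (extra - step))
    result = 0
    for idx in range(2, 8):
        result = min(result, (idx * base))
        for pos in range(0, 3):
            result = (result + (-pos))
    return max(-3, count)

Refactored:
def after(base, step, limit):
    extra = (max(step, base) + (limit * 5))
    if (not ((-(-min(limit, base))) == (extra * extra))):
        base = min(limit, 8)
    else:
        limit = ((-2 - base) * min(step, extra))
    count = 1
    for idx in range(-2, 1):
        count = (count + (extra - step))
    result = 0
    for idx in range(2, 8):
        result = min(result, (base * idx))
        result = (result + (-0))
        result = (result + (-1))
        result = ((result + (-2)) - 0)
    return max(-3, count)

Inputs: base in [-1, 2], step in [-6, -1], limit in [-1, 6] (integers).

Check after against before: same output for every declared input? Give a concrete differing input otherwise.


Try base=-1, step=-6, limit=-1.
before: extra := -6 | (min(limit, base) == (extra * extra)): false | base := -1 | count := 0 | iter idx=-2: | count := 0 | iter idx=-1: | count := 0 | iter idx=0: | count := 0 | result := 0 | iter idx=2: | result := -2 | iter pos=0: | result := -2 | iter pos=1: | result := -3 | iter pos=2: | result := -5 | iter idx=3: | result := -5 | iter pos=0: | result := -5 | iter pos=1: | result := -6 | iter pos=2: | result := -8 | iter idx=4: | result := -8 | iter pos=0: | result := -8 | iter pos=1: | result := -9 | iter pos=2: | result := -11 | iter idx=5: | result := -11 | iter pos=0: | result := -11 | iter pos=1: | result := -12 | iter pos=2: | result := -14 | iter idx=6: | result := -14 | iter pos=0: | result := -14 | iter pos=1: | result := -15 | iter pos=2: | result := -17 | iter idx=7: | result := -17 | iter pos=0: | result := -17 | iter pos=1: | result := -18 | iter pos=2: | result := -20 | result 0
after: extra := -6 | (not ((-(-min(limit, base))) == (extra * extra))): true | base := -1 | count := 1 | iter idx=-2: | count := 1 | iter idx=-1: | count := 1 | iter idx=0: | count := 1 | result := 0 | iter idx=2: | result := -2 | result := -2 | result := -3 | result := -5 | iter idx=3: | result := -5 | result := -5 | result := -6 | result := -8 | iter idx=4: | result := -8 | result := -8 | result := -9 | result := -11 | iter idx=5: | result := -11 | result := -11 | result := -12 | result := -14 | iter idx=6: | result := -14 | result := -14 | result := -15 | result := -17 | iter idx=7: | result := -17 | result := -17 | result := -18 | result := -20 | result 1
0 vs 1 — the two versions disagree here.
verdict: not equivalent; witness: base=-1, step=-6, limit=-1


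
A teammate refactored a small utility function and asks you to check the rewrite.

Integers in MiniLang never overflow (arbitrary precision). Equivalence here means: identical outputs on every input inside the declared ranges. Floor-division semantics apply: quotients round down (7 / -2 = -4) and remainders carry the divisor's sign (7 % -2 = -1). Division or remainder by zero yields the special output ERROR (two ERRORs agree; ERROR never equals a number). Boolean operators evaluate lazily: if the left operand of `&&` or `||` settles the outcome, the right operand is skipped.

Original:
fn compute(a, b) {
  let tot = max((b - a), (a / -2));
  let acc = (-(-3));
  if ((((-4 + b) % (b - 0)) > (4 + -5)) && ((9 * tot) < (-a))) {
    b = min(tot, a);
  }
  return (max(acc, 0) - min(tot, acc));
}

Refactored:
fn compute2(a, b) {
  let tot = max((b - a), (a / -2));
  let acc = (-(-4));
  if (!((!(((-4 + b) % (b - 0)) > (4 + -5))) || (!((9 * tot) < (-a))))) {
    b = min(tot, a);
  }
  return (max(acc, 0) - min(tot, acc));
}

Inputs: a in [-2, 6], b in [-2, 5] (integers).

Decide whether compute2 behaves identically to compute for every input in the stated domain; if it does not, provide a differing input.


These are not equivalent — on a=-2, b=-2 the outputs split (2 vs 3).
compute: tot becomes 1; next acc becomes 3; next ((((-4 + b) % (b - 0)) > (4 + -5)) && ((9 * tot) < (-a))) evaluates to false; next final value 2
compute2: tot becomes 1; next acc becomes 4; next (!((!(((-4 + b) % (b - 0)) > (4 + -5))) || (!((9 * tot) < (-a))))) evaluates to false; next final value 3
verdict: not equivalent; witness: a=-2, b=-2


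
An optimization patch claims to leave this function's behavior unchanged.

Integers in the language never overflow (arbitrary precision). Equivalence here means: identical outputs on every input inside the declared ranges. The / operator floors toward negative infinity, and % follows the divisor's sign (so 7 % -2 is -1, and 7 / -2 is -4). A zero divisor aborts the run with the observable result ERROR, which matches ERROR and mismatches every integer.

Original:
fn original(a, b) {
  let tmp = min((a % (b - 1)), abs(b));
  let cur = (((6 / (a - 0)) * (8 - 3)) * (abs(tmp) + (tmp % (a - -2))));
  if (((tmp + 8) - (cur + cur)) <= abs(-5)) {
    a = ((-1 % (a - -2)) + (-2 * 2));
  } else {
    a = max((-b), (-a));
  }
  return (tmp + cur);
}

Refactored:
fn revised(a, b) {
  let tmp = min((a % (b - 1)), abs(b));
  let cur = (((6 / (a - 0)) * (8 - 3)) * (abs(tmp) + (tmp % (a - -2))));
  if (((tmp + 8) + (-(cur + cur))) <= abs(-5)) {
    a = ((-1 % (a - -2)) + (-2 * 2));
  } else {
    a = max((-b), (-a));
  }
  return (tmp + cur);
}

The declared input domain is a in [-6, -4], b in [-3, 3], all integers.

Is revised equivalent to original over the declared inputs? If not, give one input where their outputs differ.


Side by side, the visible changes include: arithmetic usage differs.
As a probe, take a=-5, b=3: original runs tmp becomes 1; next cur becomes 10; next (((tmp + 8) - (cur + cur)) <= abs(-5)) evaluates to true; next a becomes -5; next final value 11; revised runs tmp becomes 1; next cur becomes 10; next (((tmp + 8) + (-(cur + cur))) <= abs(-5)) evaluates to true; next a becomes -5; next final value 11; both end at 11.
An exhaustive pass over the 21 declared inputs shows identical outputs.
verdict: equivalent


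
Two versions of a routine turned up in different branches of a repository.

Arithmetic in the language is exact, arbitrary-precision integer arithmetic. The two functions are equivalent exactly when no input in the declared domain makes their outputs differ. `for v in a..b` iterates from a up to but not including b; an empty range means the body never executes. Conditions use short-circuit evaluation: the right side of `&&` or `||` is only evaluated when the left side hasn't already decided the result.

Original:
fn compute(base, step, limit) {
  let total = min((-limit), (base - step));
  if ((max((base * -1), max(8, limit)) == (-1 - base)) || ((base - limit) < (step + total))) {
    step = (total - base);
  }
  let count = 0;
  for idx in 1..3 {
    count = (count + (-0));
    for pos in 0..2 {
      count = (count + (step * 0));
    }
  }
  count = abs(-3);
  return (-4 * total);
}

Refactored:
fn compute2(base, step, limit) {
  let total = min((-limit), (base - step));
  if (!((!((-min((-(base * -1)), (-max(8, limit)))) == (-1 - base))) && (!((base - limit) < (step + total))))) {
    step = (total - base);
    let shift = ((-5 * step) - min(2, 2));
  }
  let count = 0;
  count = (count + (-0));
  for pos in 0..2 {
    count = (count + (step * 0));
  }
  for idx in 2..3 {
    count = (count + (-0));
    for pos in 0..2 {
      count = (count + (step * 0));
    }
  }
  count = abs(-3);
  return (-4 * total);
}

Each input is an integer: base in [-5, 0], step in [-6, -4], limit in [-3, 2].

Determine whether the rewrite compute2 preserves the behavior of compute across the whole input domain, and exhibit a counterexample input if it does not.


Differences: boolean connective usage differs, constant usage differs, statement counts differ, local variable names differ, loop structure differs, arithmetic usage differs, min/max/abs usage differs — yet all 108 inputs agree.
verdict: equivalent


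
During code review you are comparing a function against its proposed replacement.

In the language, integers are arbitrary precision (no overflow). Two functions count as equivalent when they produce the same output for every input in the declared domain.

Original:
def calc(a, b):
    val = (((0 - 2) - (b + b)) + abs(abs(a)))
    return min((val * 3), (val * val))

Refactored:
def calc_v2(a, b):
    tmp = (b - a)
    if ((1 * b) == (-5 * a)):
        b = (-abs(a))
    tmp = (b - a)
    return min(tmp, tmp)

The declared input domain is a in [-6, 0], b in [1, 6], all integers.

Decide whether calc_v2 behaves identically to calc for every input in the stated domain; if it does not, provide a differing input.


a=-6, b=1 yields 4 from calc but 7 from calc_v2.
verdict: not equivalent; witness: a=-6, b=1


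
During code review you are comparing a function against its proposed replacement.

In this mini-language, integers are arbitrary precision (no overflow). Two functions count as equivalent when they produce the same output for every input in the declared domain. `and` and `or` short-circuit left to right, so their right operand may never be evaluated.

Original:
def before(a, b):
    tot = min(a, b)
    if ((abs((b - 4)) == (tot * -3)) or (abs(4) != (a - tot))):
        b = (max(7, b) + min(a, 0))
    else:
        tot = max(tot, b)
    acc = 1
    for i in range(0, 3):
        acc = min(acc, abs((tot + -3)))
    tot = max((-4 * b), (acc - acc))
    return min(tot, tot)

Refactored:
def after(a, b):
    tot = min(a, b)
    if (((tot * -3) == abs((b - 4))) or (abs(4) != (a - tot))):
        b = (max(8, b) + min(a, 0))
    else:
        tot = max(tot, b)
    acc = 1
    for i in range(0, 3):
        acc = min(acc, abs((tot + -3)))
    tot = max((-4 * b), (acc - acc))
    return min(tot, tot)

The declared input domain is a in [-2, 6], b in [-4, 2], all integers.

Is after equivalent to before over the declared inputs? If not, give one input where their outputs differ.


The edit looks behavioral (`7` became `8`), but over these ranges it never changes the outcome; all 63 inputs agree.
verdict: equivalent


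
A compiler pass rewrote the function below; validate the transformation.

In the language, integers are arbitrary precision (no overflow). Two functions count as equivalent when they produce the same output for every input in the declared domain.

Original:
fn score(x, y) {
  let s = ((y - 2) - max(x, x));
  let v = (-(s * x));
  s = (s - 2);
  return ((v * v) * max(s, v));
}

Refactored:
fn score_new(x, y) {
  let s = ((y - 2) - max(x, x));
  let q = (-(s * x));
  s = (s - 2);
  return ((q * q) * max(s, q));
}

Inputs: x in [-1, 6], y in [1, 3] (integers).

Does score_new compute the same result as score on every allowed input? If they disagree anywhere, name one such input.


The two versions differ — the changes include local variable names differ.
Spot check at x=6, y=3 — score: s := -5 | v := 30 | s := -7 | result 27000. score_new: s := -5 | q := 30 | s := -7 | result 27000. Both give 27000.
Sweeping the whole domain (24 inputs) finds no disagreement.
verdict: equivalent


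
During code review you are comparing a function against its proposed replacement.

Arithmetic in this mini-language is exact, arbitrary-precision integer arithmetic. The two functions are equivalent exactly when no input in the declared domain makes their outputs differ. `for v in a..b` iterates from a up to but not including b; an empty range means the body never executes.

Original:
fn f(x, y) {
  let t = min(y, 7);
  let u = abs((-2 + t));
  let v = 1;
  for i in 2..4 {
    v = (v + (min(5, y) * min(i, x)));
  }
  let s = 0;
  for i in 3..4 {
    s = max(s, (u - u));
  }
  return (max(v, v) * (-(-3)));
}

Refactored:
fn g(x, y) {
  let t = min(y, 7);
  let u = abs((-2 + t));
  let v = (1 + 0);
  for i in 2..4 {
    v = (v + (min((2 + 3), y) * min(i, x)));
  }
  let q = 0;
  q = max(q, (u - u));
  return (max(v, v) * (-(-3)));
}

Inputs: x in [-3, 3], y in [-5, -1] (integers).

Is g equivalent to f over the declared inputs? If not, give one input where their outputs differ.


This is a faithful refactor — statement counts differ, plus local variable names differ, plus loop structure differs, plus arithmetic usage differs, plus constant usage differs, but the computed results match everywhere.
As a probe, take x=-1, y=-2: f runs t = -2; u = 4; v = 1; [i=2]; v = 3; [i=3]; v = 5; s = 0; [i=3]; s = 0; return 15; g runs t = -2; u = 4; v = 1; [i=2]; v = 3; [i=3]; v = 5; q = 0; q = 0; return 15; both end at 15.
Sweeping the whole domain (35 inputs) finds no disagreement.
verdict: equivalent


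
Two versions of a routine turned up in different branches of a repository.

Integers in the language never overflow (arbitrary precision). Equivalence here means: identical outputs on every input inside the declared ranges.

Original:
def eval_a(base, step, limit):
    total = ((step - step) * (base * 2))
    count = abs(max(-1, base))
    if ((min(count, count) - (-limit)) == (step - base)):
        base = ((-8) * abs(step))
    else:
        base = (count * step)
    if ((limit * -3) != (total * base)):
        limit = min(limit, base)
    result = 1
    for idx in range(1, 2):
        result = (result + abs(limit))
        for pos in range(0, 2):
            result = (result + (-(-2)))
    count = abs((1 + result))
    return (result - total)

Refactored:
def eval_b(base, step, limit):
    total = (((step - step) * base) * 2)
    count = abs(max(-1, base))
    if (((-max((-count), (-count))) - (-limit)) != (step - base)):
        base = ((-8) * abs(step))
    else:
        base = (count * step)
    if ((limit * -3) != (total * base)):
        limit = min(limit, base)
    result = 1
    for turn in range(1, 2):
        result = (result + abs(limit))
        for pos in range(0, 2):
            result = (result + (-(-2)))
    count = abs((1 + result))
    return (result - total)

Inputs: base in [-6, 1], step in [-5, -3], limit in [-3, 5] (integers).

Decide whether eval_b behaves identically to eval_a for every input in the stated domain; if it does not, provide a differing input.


There is a counterexample at base=-6, step=-5, limit=-3: 10 on one side, 45 on the other.
eval_a: total := 0 | count := 1 | ((min(count, count) - (-limit)) == (step - base)): false | base := -5 | ((limit * -3) != (total * base)): true | limit := -5 | result := 1 | iter idx=1: | result := 6 | iter pos=0: | result := 8 | iter pos=1: | result := 10 | count := 11 | result 10
eval_b: total := 0 | count := 1 | (((-max((-count), (-count))) - (-limit)) != (step - base)): true | base := -40 | ((limit * -3) != (total * base)): true | limit := -40 | result := 1 | iter turn=1: | result := 41 | iter pos=0: | result := 43 | iter pos=1: | result := 45 | count := 46 | result 45
verdict: not equivalent; witness: base=-6, step=-5, limit=-3


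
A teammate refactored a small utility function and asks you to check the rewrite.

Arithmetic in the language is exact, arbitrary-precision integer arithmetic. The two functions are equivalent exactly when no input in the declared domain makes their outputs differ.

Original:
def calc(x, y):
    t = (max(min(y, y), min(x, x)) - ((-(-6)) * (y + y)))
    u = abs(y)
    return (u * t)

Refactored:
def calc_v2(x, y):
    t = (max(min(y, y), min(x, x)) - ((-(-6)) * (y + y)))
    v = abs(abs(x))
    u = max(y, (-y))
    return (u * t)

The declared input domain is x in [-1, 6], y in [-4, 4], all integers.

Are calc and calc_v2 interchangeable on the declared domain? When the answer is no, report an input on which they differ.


The two versions differ — the changes include local variable names differ; and min/max/abs usage differs; and statement counts differ.
As a probe, take x=3, y=3: calc runs t=-33, then u=3, then returns -99; calc_v2 runs t=-33, then v=3, then u=3, then returns -99; both end at -99.
Across all 72 domain points the two functions coincide.
verdict: equivalent


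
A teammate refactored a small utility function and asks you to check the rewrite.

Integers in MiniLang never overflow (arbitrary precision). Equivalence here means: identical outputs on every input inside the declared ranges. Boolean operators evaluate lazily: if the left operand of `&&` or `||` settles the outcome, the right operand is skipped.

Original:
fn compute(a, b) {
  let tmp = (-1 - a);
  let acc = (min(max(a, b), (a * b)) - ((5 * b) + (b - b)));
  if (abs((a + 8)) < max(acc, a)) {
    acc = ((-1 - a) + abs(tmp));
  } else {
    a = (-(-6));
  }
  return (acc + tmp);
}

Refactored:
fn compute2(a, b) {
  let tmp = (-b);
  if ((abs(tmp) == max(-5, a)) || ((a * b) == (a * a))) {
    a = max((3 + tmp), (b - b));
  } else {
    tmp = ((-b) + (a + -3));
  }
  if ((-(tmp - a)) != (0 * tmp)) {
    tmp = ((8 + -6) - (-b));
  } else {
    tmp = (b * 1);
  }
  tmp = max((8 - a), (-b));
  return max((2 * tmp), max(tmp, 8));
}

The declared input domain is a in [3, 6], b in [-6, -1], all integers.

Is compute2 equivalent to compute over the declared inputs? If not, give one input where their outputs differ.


Take a=3, b=-6.
compute: tmp=-4, then acc=12, then (abs((a + 8)) < max(acc, a)) is true, then acc=0, then returns -4
compute2: tmp=6, then ((abs(tmp) == max(-5, a)) || ((a * b) == (a * a))) is false, then tmp=6, then ((-(tmp - a)) != (0 * tmp)) is true, then tmp=-4, then tmp=6, then returns 12
-4 vs 12 — the two versions disagree here.
verdict: not equivalent; witness: a=3, b=-6


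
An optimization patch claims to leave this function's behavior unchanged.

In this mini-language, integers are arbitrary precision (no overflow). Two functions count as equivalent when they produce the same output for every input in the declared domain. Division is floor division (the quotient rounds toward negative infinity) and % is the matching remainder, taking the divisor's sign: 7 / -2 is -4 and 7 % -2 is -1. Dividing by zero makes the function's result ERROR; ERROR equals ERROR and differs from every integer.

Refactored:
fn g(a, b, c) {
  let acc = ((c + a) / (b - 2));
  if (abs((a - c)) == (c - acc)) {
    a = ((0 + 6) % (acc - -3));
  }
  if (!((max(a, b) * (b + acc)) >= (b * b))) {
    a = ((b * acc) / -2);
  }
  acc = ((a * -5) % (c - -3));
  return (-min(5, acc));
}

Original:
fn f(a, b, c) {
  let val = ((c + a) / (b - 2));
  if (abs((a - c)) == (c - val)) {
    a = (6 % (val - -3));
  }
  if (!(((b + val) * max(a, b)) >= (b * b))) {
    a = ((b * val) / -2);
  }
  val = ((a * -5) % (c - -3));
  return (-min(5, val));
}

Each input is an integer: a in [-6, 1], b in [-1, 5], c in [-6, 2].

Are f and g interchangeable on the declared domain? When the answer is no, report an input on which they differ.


Behavior is preserved: although arithmetic usage differs, plus local variable names differ, plus constant usage differs, the outputs never diverge.
Spot check at a=1, b=5, c=1 — f: val=0, then (abs((a - c)) == (c - val)) is false, then (!(((b + val) * max(a, b)) >= (b * b))) is false, then val=3, then returns -3. g: acc=0, then (abs((a - c)) == (c - acc)) is false, then (!((max(a, b) * (b + acc)) >= (b * b))) is false, then acc=3, then returns -3. Both give -3.
Across all 504 domain points the two functions coincide.
verdict: equivalent


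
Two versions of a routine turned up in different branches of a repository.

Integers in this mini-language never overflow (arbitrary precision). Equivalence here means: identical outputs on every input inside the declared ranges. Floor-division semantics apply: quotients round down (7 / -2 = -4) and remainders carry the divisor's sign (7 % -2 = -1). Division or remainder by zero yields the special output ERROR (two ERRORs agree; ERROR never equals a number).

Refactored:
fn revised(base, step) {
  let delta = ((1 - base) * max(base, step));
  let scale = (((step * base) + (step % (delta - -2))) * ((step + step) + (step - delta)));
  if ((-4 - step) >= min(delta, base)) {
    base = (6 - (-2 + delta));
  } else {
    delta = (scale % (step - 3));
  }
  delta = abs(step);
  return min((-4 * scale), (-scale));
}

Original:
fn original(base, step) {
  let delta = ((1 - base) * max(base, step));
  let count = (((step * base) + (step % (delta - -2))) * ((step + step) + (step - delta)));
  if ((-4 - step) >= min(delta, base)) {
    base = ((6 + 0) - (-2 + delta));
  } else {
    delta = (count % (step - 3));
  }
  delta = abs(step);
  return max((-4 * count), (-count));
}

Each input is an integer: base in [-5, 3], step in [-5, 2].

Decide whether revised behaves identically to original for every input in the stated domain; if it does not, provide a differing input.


There is a counterexample at base=-5, step=-5: -300 on one side, -1200 on the other.
original: delta becomes -30; next count becomes 300; next ((-4 - step) >= min(delta, base)) evaluates to true; next base becomes 38; next delta becomes 5; next final value -300
revised: delta becomes -30; next scale becomes 300; next ((-4 - step) >= min(delta, base)) evaluates to true; next base becomes 38; next delta becomes 5; next final value -1200
verdict: not equivalent; witness: base=-5, step=-5


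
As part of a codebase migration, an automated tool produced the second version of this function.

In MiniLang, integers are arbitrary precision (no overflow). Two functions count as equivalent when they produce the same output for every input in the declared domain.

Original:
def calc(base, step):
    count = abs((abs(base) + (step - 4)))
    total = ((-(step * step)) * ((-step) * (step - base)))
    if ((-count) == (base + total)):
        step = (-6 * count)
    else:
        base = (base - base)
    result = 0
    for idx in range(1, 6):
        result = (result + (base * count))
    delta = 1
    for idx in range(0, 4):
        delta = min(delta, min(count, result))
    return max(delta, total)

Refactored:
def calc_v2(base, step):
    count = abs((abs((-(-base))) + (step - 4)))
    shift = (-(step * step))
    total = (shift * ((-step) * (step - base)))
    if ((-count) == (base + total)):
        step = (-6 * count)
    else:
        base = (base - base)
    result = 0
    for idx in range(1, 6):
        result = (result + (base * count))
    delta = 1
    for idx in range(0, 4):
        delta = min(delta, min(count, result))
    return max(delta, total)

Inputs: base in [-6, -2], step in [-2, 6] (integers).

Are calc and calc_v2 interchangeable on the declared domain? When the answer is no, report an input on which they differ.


Changes here: statement counts differ; also local variable names differ; the full 45-point sweep finds no disagreement.
verdict: equivalent


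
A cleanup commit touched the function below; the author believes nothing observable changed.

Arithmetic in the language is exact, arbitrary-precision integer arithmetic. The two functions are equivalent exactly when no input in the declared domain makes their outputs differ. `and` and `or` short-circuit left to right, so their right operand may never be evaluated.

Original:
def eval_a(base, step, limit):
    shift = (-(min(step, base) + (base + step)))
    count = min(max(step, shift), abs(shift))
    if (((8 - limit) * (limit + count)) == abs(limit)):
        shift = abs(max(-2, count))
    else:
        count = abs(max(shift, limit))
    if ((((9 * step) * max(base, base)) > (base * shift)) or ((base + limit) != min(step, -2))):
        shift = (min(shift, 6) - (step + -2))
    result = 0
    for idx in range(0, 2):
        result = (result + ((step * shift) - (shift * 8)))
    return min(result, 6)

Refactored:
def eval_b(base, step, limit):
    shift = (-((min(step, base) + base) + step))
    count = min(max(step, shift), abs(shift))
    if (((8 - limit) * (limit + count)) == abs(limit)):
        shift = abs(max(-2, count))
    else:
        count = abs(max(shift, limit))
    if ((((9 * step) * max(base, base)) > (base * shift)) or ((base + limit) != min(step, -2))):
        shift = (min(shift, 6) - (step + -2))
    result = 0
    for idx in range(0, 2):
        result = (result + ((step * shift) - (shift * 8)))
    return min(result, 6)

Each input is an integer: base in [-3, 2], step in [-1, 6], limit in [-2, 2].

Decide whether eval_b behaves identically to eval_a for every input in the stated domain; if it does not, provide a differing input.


The two are interchangeable: same computation, different form, and every declared input agrees.
Spot check at base=-1, step=1, limit=-1 — eval_a: shift becomes 1; next count becomes 1; next (((8 - limit) * (limit + count)) == abs(limit)) evaluates to false; next count becomes 1; next ((((9 * step) * max(base, base)) > (base * shift)) or ((base + limit) != min(step, -2))) evaluates to false; next result becomes 0; next at idx=0:; next result becomes -7; next at idx=1:; next result becomes -14; next final value -14. eval_b: shift becomes 1; next count becomes 1; next (((8 - limit) * (limit + count)) == abs(limit)) evaluates to false; next count becomes 1; next ((((9 * step) * max(base, base)) > (base * shift)) or ((base + limit) != min(step, -2))) evaluates to false; next result becomes 0; next at idx=0:; next result becomes -7; next at idx=1:; next result becomes -14; next final value -14. Both give -14.
Across all 240 domain points the two functions coincide.
verdict: equivalent


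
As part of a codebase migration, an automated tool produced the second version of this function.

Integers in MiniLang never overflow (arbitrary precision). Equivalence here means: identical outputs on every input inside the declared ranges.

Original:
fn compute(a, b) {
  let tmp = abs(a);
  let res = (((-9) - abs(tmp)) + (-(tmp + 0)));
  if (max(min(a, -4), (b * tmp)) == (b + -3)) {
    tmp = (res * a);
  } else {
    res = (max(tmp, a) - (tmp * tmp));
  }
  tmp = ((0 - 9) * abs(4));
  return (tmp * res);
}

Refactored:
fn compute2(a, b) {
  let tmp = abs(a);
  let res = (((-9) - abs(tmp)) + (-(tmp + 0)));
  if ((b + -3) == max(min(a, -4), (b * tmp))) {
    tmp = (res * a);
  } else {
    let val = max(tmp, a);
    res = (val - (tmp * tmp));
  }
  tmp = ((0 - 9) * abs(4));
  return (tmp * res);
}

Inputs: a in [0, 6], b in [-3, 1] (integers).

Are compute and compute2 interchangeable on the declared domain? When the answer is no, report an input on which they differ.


Reading the diff, among the changes: statement counts differ; and local variable names differ.
One worked example (a=2, b=-3) — compute: tmp := 2 | res := -13 | (max(min(a, -4), (b * tmp)) == (b + -3)): false | res := -2 | tmp := -36 | result 72; compute2: tmp := 2 | res := -13 | ((b + -3) == max(min(a, -4), (b * tmp))): false | val := 2 | res := -2 | tmp := -36 | result 72; agreement on 72.
Sweeping the whole domain (35 inputs) finds no disagreement.
verdict: equivalent


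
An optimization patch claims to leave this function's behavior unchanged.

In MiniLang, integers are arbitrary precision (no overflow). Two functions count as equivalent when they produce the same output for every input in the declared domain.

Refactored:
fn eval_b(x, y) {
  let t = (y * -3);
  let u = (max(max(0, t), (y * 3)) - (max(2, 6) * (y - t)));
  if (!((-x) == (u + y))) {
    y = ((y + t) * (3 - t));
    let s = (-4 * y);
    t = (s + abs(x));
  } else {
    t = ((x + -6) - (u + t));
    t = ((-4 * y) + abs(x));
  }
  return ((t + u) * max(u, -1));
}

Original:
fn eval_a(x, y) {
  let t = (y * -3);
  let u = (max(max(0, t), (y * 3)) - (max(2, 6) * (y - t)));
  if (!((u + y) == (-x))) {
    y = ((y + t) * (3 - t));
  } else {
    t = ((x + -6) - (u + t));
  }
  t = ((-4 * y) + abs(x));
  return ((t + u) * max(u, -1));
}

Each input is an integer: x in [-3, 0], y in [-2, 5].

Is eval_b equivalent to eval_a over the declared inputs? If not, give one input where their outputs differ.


Side by side, the visible changes include: statement counts differ; constant usage differs; min/max/abs usage differs; arithmetic usage differs; local variable names differ.
One worked example (x=0, y=0) — eval_a: t := 0 | u := 0 | (!((u + y) == (-x))): false | t := -6 | t := 0 | result 0; eval_b: t := 0 | u := 0 | (!((-x) == (u + y))): false | t := -6 | t := 0 | result 0; agreement on 0.
Across all 32 domain points the two functions coincide.
verdict: equivalent


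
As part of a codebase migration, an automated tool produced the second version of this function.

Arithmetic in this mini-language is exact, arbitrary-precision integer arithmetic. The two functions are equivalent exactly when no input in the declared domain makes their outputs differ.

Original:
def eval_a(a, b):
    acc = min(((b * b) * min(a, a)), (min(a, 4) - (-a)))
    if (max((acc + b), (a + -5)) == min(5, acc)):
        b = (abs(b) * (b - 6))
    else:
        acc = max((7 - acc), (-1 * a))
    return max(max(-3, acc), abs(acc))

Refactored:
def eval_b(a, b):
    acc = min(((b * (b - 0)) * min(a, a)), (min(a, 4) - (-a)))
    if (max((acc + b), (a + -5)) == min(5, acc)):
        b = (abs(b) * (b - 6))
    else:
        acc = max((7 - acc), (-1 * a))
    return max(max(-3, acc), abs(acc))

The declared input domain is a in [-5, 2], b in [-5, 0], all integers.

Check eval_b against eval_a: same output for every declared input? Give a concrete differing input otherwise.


The two are interchangeable: constant usage differs; and arithmetic usage differs, and every declared input agrees.
Spot check at a=-1, b=-4 — eval_a: acc := -16 | (max((acc + b), (a + -5)) == min(5, acc)): false | acc := 23 | result 23. eval_b: acc := -16 | (max((acc + b), (a + -5)) == min(5, acc)): false | acc := 23 | result 23. Both give 23.
Sweeping the whole domain (48 inputs) finds no disagreement.
verdict: equivalent


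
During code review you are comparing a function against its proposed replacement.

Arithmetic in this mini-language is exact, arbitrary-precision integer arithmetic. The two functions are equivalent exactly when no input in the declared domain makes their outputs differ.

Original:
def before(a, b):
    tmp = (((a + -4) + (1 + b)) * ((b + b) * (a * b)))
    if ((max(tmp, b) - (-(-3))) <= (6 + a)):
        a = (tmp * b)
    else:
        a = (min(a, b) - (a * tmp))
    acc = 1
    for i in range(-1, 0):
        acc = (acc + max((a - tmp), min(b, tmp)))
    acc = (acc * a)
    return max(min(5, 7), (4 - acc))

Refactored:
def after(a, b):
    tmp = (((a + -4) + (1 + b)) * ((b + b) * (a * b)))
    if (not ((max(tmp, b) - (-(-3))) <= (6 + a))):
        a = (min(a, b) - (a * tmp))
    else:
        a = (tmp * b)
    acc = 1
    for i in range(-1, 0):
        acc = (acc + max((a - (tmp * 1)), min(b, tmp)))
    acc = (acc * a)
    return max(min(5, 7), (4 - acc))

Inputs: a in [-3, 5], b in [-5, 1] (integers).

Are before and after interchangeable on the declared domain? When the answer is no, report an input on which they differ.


Comparing the listings, the differences include: boolean connective usage differs; arithmetic usage differs; constant usage differs.
As a probe, take a=2, b=1: before runs tmp becomes 0; next ((max(tmp, b) - (-(-3))) <= (6 + a)) evaluates to true; next a becomes 0; next acc becomes 1; next at i=-1:; next acc becomes 1; next acc becomes 0; next final value 5; after runs tmp becomes 0; next (not ((max(tmp, b) - (-(-3))) <= (6 + a))) evaluates to false; next a becomes 0; next acc becomes 1; next at i=-1:; next acc becomes 1; next acc becomes 0; next final value 5; both end at 5.
Checked all 63 inputs in the declared domain: the outputs agree on every one.
verdict: equivalent


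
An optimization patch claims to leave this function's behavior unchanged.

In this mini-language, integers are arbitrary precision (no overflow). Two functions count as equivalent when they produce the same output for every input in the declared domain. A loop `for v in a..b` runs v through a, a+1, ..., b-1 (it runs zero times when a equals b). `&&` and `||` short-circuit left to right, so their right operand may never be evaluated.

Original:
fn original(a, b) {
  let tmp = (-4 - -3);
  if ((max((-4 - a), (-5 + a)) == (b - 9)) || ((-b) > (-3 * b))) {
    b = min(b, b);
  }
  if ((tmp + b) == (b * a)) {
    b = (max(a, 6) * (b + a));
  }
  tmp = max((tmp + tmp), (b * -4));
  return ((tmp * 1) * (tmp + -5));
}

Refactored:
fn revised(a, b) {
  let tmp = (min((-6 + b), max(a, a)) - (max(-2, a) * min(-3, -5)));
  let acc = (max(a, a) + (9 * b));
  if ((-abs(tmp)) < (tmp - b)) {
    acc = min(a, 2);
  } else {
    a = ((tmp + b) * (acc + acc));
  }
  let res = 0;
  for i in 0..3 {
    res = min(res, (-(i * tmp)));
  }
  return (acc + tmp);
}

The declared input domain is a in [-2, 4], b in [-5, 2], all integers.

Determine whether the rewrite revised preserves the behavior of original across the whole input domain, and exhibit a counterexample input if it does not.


There is a counterexample at a=-2, b=-5: 300 on one side, -23 on the other.
original: tmp=-1, then ((max((-4 - a), (-5 + a)) == (b - 9)) || ((-b) > (-3 * b))) is false, then ((tmp + b) == (b * a)) is false, then tmp=20, then returns 300
revised: tmp=-21, then acc=-47, then ((-abs(tmp)) < (tmp - b)) is true, then acc=-2, then res=0, then (i=0), then res=0, then (i=1), then res=0, then (i=2), then res=0, then returns -23
verdict: not equivalent; witness: a=-2, b=-5


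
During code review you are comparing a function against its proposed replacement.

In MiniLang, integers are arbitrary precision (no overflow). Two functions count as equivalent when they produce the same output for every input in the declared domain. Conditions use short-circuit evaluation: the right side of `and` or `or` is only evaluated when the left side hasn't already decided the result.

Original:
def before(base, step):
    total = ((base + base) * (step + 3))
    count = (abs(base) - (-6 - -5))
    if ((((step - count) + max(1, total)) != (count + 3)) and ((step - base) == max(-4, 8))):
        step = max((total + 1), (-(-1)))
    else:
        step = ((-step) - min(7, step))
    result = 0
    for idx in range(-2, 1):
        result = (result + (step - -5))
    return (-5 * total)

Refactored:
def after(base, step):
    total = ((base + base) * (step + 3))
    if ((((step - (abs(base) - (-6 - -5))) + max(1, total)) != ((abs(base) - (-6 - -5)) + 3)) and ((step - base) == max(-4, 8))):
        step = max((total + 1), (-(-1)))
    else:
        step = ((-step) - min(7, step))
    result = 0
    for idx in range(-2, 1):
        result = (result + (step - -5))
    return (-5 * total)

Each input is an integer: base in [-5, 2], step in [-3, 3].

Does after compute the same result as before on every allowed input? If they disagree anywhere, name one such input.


Behavior is preserved: although min/max/abs usage differs; and arithmetic usage differs; and statement counts differ; and local variable names differ; and constant usage differs, the outputs never diverge.
Tracing base=-3, step=2: before: total := -30 | count := 4 | ((((step - count) + max(1, total)) != (count + 3)) and ((step - base) == max(-4, 8))): false | step := -4 | result := 0 | iter idx=-2: | result := 1 | iter idx=-1: | result := 2 | iter idx=0: | result := 3 | result 150 | after: total := -30 | ((((step - (abs(base) - (-6 - -5))) + max(1, total)) != ((abs(base) - (-6 - -5)) + 3)) and ((step - base) == max(-4, 8))): false | step := -4 | result := 0 | iter idx=-2: | result := 1 | iter idx=-1: | result := 2 | iter idx=0: | result := 3 | result 150 — matching result 150.
An exhaustive pass over the 56 declared inputs shows identical outputs.
verdict: equivalent
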